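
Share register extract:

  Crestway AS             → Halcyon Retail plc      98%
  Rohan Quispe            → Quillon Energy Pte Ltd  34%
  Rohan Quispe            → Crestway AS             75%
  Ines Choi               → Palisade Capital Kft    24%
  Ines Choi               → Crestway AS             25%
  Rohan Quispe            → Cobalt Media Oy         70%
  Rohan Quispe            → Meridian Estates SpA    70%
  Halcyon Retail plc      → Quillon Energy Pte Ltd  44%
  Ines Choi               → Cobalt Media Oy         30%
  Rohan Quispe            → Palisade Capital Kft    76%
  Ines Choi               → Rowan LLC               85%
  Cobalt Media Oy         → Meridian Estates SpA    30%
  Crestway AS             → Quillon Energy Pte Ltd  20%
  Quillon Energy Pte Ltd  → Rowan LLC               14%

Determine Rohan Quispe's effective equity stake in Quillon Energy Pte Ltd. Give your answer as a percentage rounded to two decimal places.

81.34%

Rohan reaches Quillon along 3 paths.
Via Crestway: 75% × 20% = 15%.
Via Crestway → Halcyon: 75% × 98% × 44% = 32.34%.
Direct stake: 34% = 34%.
Total: 15% + 32.34% + 34% = 81.34%.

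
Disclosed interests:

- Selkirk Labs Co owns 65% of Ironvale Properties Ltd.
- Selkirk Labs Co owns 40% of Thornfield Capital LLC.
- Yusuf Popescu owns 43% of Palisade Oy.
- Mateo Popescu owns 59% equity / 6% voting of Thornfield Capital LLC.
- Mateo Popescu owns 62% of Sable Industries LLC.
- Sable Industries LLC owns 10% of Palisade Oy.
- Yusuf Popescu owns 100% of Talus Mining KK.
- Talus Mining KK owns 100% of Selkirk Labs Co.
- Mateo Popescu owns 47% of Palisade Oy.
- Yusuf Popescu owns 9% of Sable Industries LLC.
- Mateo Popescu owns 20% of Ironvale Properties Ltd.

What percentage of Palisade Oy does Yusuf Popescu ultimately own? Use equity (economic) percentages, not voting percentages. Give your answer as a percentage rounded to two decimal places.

43.90%

Yusuf reaches Palisade along 2 paths.
Direct stake: 43% = 43%.
Via Sable: 9% × 10% = 0.9%.
Total: 43% + 0.9% = 43.9%.
Rounded: 43.90%.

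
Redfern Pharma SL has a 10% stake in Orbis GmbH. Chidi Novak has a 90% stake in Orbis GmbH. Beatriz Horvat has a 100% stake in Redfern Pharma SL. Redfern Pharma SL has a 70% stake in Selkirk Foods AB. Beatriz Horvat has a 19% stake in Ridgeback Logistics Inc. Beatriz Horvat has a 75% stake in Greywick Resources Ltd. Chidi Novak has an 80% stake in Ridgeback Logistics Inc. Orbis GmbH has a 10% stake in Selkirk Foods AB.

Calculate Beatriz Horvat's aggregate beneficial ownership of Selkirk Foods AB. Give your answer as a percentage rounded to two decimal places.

Beatriz reaches Selkirk along 2 paths.
Via Redfern: 100% × 70% = 70%.
Via Redfern → Orbis: 100% × 10% × 10% = 1%.
Total: 70% + 1% = 71%.
Rounded: 71.00%.

71.00%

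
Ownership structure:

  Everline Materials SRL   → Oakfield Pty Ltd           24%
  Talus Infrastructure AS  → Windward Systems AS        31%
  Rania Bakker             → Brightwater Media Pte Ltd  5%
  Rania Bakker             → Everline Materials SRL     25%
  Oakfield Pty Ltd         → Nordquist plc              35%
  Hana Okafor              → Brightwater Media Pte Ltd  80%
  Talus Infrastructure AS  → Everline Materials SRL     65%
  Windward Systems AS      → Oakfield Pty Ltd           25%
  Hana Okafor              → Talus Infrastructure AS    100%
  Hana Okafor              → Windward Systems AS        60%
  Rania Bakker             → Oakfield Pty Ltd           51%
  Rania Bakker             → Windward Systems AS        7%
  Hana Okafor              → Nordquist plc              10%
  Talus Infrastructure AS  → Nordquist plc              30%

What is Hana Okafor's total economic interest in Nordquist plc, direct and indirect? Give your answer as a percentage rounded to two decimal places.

53.42%

Hana reaches Nordquist along 5 paths.
Via Talus: 100% × 30% = 30%.
Via Talus → Windward → Oakfield: 100% × 31% × 25% × 35% = 2.7125%.
Via Windward → Oakfield: 60% × 25% × 35% = 5.25%.
Via Talus → Everline → Oakfield: 100% × 65% × 24% × 35% = 5.46%.
Direct stake: 10% = 10%.
Total: 30% + 2.7125% + 5.25% + 5.46% + 10% = 53.4225%.
Rounded: 53.42%.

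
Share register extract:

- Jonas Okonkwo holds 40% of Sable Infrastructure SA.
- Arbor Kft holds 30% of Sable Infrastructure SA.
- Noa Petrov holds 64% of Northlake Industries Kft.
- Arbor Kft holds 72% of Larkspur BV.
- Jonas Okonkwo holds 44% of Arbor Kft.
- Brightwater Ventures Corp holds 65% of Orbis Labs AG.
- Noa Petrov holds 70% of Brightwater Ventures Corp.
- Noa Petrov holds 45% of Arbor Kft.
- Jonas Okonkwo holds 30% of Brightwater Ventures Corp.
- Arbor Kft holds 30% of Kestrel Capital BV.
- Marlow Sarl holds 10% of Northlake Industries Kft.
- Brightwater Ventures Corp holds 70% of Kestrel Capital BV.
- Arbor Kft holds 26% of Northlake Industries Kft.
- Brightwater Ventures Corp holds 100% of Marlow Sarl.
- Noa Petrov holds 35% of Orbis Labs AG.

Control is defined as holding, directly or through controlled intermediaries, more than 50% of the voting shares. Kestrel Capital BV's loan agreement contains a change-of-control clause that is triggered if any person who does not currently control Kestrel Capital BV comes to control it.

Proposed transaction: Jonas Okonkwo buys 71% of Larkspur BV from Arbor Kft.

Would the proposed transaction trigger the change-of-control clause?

No

The purchase adds only to Jonas's holdings (Arbor's stake shrinks), so Jonas is the only person who could newly come to control Kestrel.
Jonas's largest direct stake is 44% in Arbor, which does not meet the threshold, so Jonas controls no company.
Neither Jonas nor any entity Jonas controls holds any voting interest in Kestrel.
So before the transaction, Jonas does not control Kestrel.
After the purchase, Jonas holds 71% of Larkspur directly, and Arbor's stake falls to 1%.
Jonas holds 71% of Larkspur, so Jonas controls Larkspur.
After the transaction, neither Jonas nor any entity Jonas controls holds a voting interest in Kestrel, so Jonas still does not control it.
No new person acquires control, so the clause is not triggered.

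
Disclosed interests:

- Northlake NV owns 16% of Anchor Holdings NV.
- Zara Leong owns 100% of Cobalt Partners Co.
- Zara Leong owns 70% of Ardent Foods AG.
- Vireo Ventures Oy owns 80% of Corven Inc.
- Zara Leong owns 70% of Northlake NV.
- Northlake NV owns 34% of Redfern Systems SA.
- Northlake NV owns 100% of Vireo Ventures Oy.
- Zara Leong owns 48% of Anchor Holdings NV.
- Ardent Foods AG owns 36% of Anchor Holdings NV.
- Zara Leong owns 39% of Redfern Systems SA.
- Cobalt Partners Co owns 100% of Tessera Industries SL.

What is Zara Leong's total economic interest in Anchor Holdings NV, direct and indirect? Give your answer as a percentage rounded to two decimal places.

Zara reaches Anchor along 3 paths.
Direct stake: 48% = 48%.
Via Ardent: 70% × 36% = 25.2%.
Via Northlake: 70% × 16% = 11.2%.
Total: 48% + 25.2% + 11.2% = 84.4%.
Rounded: 84.40%.

84.40%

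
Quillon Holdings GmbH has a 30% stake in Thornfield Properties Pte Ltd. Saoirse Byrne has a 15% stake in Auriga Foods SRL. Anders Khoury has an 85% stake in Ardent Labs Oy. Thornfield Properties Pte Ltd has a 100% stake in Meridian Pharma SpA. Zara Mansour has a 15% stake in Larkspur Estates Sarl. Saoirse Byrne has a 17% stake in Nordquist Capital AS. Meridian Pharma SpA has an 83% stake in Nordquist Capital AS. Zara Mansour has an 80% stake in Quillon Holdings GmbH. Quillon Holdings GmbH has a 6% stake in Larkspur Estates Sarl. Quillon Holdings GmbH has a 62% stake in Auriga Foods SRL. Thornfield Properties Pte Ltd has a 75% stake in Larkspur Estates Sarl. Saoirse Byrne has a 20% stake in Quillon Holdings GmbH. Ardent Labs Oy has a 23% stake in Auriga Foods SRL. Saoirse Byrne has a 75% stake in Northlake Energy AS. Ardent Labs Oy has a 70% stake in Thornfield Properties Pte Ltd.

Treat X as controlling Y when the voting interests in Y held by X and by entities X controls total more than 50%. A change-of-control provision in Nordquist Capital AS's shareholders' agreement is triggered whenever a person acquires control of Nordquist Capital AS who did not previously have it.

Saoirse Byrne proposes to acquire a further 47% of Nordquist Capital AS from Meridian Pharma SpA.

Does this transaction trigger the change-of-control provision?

The purchase adds only to Saoirse's holdings (Meridian's stake shrinks), so Saoirse is the only person who could newly come to control Nordquist.
Saoirse holds 75% of Northlake, so Saoirse controls Northlake.
In Nordquist, Saoirse's side holds only 17%, not > 50%.
So before the transaction, Saoirse does not control Nordquist.
After the purchase, Saoirse's direct stake in Nordquist rises to 17% + 47% = 64%, and Meridian's stake falls to 36%.
Saoirse holds 64% of Nordquist, so Saoirse controls Nordquist.
Saoirse did not control Nordquist before and does after, so the clause is triggered.

Yes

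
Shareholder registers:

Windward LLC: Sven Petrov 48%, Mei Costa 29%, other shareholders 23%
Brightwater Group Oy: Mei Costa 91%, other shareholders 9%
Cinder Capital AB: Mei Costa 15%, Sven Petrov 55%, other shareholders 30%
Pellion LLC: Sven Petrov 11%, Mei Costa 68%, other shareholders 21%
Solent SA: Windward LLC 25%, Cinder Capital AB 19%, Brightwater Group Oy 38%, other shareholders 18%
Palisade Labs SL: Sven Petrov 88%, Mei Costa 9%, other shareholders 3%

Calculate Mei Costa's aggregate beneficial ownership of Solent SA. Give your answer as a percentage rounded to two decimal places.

44.68%

Mei reaches Solent along 3 paths.
Via Windward: 29% × 25% = 7.25%.
Via Cinder: 15% × 19% = 2.85%.
Via Brightwater: 91% × 38% = 34.58%.
Total: 7.25% + 2.85% + 34.58% = 44.68%.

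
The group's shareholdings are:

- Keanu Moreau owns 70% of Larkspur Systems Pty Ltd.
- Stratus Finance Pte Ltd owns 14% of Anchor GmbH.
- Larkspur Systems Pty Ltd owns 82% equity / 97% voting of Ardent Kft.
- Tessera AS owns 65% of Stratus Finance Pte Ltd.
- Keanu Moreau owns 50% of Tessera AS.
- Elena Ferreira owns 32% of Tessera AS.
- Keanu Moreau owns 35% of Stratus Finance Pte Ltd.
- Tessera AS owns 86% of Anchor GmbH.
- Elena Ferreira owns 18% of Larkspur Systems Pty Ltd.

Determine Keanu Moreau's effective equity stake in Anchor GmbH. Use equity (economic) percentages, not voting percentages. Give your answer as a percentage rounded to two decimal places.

52.45%

Keanu reaches Anchor along 3 paths.
Via Tessera → Stratus: 50% × 65% × 14% = 4.55%.
Via Stratus: 35% × 14% = 4.9%.
Via Tessera: 50% × 86% = 43%.
Total: 4.55% + 4.9% + 43% = 52.45%.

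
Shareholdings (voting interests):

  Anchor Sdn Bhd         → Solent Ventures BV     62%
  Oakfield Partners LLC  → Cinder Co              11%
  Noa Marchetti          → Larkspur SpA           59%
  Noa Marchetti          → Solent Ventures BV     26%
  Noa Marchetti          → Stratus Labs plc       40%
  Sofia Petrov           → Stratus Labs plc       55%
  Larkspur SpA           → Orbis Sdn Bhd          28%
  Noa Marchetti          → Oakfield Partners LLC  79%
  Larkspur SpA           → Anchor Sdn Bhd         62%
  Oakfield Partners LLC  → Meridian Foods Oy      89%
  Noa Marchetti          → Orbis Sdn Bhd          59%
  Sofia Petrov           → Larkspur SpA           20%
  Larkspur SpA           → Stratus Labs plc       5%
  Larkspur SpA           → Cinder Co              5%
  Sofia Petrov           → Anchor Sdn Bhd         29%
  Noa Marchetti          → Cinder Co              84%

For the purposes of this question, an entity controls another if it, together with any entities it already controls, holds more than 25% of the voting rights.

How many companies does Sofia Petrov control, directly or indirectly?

3

Sofia holds 29% of Anchor, so Sofia controls Anchor.
Sofia holds 55% of Stratus, so Sofia controls Stratus.
Anchor holds 62% of Solent, so Sofia controls Solent.
No other company's threshold is met.
Sofia controls 3 companies.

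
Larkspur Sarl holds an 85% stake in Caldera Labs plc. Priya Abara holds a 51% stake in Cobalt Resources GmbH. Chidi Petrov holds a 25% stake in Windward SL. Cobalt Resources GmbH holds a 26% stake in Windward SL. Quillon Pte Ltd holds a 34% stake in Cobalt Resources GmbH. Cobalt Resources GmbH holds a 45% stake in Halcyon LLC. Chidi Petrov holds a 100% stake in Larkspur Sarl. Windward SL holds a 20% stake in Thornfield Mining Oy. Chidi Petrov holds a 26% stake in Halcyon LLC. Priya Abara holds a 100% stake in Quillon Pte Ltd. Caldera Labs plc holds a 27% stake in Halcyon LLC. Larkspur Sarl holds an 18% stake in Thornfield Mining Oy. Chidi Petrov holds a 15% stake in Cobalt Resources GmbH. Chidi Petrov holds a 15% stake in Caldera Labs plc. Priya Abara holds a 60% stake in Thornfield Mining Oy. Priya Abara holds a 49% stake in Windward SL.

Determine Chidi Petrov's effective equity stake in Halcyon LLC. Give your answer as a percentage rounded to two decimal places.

Chidi reaches Halcyon along 4 paths.
Direct stake: 26% = 26%.
Via Cobalt: 15% × 45% = 6.75%.
Via Larkspur → Caldera: 100% × 85% × 27% = 22.95%.
Via Caldera: 15% × 27% = 4.05%.
Total: 26% + 6.75% + 22.95% + 4.05% = 59.75%.

59.75%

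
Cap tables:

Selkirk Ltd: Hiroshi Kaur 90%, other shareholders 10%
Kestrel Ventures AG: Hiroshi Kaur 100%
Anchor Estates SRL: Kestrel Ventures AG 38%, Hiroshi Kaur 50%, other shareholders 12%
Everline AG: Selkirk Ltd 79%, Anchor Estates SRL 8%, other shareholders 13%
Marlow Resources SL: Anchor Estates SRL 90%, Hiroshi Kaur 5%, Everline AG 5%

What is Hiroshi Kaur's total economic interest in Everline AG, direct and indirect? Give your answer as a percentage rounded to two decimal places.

Hiroshi reaches Everline along 3 paths.
Via Selkirk: 90% × 79% = 71.1%.
Via Kestrel → Anchor: 100% × 38% × 8% = 3.04%.
Via Anchor: 50% × 8% = 4%.
Total: 71.1% + 3.04% + 4% = 78.14%.

78.14%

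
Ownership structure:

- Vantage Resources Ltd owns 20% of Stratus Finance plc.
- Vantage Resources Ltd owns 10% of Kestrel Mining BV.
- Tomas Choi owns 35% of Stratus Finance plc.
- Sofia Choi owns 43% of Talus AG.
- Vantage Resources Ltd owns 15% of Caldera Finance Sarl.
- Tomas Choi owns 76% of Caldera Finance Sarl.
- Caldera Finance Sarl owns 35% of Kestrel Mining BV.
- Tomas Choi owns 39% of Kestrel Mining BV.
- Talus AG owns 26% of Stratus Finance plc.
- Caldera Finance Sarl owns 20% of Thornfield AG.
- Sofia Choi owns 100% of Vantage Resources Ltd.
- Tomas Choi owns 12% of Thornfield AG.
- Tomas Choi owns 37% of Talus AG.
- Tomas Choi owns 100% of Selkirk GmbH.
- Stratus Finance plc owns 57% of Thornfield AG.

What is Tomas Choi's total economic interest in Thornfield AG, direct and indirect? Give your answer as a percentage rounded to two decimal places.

52.63%

Tomas reaches Thornfield along 4 paths.
Direct stake: 12% = 12%.
Via Talus → Stratus: 37% × 26% × 57% = 5.4834%.
Via Stratus: 35% × 57% = 19.95%.
Via Caldera: 76% × 20% = 15.2%.
Total: 12% + 5.4834% + 19.95% + 15.2% = 52.6334%.
Rounded: 52.63%.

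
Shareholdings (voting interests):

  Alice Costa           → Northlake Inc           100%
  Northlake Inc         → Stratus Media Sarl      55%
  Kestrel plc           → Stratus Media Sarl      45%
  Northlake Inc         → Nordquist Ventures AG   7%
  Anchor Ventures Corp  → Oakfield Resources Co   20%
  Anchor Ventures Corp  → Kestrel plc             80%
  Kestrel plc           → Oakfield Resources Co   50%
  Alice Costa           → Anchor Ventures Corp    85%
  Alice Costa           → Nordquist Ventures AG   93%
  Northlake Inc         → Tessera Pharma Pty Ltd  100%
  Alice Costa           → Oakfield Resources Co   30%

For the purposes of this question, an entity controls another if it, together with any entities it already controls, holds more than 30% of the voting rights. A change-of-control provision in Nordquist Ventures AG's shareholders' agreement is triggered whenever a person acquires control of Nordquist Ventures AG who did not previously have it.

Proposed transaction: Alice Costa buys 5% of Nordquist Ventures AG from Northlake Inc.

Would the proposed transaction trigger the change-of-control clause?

The purchase adds only to Alice's holdings (Northlake's stake shrinks), so Alice is the only person who could newly come to control Nordquist.
Alice holds 100% of Northlake, so Alice controls Northlake.
Northlake and Alice together hold 7% + 93% = 100% of Nordquist, so Alice controls Nordquist.
So Alice already controls Nordquist before the transaction.
After the purchase, Alice's direct stake in Nordquist rises to 93% + 5% = 98%, and Northlake's stake falls to 2%.
Alice controlled Nordquist already, so this is not a new person acquiring control; every other person's position is unchanged or reduced.
No new person acquires control, so the clause is not triggered.

No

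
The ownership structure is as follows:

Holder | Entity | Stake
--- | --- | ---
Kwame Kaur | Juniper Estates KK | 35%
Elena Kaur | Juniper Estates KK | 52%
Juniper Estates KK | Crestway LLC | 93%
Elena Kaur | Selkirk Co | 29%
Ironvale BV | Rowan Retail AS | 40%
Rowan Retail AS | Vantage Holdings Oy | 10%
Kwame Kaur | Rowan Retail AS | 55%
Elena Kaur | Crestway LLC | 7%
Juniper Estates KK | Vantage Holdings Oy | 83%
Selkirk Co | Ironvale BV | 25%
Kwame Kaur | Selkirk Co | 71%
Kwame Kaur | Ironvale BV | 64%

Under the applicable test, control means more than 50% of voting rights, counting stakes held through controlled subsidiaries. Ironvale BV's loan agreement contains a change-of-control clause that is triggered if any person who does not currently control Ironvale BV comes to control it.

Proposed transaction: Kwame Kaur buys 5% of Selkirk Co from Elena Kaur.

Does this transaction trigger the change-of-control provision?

The purchase adds only to Kwame's holdings (Elena's stake shrinks), so Kwame is the only person who could newly come to control Ironvale.
Kwame holds 71% of Selkirk, so Kwame controls Selkirk.
Selkirk and Kwame together hold 25% + 64% = 89% of Ironvale, so Kwame controls Ironvale.
So Kwame already controls Ironvale before the transaction.
After the purchase, Kwame's direct stake in Selkirk rises to 71% + 5% = 76%, and Elena's stake falls to 24%.
Kwame controlled Ironvale already, so this is not a new person acquiring control; every other person's position is unchanged or reduced.
No new person acquires control, so the clause is not triggered.

No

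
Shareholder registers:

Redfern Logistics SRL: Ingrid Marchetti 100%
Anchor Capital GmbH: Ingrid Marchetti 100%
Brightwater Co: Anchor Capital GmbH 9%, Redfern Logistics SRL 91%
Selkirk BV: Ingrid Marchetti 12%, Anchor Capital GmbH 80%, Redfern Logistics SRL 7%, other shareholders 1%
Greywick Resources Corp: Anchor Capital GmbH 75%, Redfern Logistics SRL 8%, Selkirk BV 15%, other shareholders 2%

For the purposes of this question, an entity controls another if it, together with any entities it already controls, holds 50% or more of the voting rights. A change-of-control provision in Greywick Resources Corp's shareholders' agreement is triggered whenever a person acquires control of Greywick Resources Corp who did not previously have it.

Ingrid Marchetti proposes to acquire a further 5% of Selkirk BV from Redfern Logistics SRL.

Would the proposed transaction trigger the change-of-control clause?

No

The purchase adds only to Ingrid's holdings (Redfern's stake shrinks), so Ingrid is the only person who could newly come to control Greywick.
Ingrid holds 100% of Anchor, so Ingrid controls Anchor.
Ingrid holds 100% of Redfern, so Ingrid controls Redfern.
Ingrid and Anchor and Redfern together hold 12% + 80% + 7% = 99% of Selkirk, so Ingrid controls Selkirk.
Anchor and Redfern and Selkirk together hold 75% + 8% + 15% = 98% of Greywick, so Ingrid controls Greywick.
So Ingrid already controls Greywick before the transaction.
After the purchase, Ingrid's direct stake in Selkirk rises to 12% + 5% = 17%, and Redfern's stake falls to 2%.
Ingrid controlled Greywick already, so this is not a new person acquiring control; every other person's position is unchanged or reduced.
No new person acquires control, so the clause is not triggered.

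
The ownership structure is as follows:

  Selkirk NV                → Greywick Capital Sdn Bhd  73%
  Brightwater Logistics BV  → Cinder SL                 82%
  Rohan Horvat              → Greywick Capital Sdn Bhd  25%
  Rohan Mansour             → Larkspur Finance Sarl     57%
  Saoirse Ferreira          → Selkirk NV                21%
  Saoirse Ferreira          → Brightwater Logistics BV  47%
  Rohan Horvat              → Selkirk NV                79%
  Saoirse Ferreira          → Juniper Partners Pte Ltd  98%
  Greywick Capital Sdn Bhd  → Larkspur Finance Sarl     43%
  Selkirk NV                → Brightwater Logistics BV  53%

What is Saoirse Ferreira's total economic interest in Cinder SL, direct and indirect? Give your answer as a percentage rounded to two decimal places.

Saoirse reaches Cinder along 2 paths.
Via Selkirk → Brightwater: 21% × 53% × 82% = 9.1266%.
Via Brightwater: 47% × 82% = 38.54%.
Total: 9.1266% + 38.54% = 47.6666%.
Rounded: 47.67%.

47.67%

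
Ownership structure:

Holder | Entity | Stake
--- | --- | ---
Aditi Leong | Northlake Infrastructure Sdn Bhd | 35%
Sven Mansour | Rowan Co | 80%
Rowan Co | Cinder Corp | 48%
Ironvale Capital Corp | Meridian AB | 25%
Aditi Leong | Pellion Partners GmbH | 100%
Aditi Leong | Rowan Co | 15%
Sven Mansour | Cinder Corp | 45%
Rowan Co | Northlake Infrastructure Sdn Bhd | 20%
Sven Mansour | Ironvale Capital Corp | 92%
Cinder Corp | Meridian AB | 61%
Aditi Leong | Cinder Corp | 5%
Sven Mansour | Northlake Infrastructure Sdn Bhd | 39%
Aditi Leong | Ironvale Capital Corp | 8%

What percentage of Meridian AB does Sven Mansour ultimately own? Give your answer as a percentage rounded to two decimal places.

Sven reaches Meridian along 3 paths.
Via Ironvale: 92% × 25% = 23%.
Via Rowan → Cinder: 80% × 48% × 61% = 23.424%.
Via Cinder: 45% × 61% = 27.45%.
Total: 23% + 23.424% + 27.45% = 73.874%.
Rounded: 73.87%.

73.87%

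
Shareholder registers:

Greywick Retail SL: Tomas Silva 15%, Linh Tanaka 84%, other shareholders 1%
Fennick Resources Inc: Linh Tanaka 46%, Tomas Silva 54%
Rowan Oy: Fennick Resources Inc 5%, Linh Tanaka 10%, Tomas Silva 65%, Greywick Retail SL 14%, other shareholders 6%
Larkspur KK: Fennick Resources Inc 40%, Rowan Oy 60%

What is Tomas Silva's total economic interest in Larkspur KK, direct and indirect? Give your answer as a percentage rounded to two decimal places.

63.48%

Tomas reaches Larkspur along 4 paths.
Via Fennick: 54% × 40% = 21.6%.
Via Fennick → Rowan: 54% × 5% × 60% = 1.62%.
Via Rowan: 65% × 60% = 39%.
Via Greywick → Rowan: 15% × 14% × 60% = 1.26%.
Total: 21.6% + 1.62% + 39% + 1.26% = 63.48%.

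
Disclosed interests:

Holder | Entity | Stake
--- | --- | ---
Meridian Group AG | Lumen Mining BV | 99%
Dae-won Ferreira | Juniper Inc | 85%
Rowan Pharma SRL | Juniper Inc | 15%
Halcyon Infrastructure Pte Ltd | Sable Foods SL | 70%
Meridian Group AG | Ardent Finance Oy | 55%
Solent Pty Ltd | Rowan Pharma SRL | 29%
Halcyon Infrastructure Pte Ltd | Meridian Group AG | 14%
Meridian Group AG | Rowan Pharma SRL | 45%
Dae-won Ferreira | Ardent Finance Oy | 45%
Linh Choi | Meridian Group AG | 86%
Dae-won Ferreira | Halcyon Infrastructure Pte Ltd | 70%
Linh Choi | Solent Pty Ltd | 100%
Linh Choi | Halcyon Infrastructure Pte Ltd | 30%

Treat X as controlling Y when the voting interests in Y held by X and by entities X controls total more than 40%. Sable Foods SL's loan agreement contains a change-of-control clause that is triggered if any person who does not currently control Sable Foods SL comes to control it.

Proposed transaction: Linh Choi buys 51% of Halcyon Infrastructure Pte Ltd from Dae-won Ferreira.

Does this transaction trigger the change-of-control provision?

The purchase adds only to Linh's holdings (Dae-won's stake shrinks), so Linh is the only person who could newly come to control Sable.
Linh holds 86% of Meridian, so Linh controls Meridian.
Linh holds 100% of Solent, so Linh controls Solent.
Meridian and Solent together hold 45% + 29% = 74% of Rowan, so Linh controls Rowan.
Meridian holds 99% of Lumen, so Linh controls Lumen.
Meridian holds 55% of Ardent, so Linh controls Ardent.
Neither Linh nor any entity Linh controls holds any voting interest in Sable.
So before the transaction, Linh does not control Sable.
After the purchase, Linh's direct stake in Halcyon rises to 30% + 51% = 81%, and Dae-won's stake falls to 19%.
Linh holds 81% of Halcyon, so Linh controls Halcyon.
Halcyon holds 70% of Sable, so Linh controls Sable.
Linh did not control Sable before and does after, so the clause is triggered.

Yes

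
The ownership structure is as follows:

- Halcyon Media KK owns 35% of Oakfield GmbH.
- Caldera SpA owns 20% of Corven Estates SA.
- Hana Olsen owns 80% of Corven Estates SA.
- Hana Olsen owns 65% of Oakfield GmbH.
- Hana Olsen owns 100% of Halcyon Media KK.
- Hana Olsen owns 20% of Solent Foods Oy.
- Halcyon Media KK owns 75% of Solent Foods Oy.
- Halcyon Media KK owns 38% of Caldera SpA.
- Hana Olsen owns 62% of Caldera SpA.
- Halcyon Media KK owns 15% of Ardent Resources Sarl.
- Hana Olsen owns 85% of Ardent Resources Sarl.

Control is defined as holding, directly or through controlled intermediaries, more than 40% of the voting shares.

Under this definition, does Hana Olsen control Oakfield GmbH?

Hana holds 100% of Halcyon, so Hana controls Halcyon.
Hana and Halcyon together hold 65% + 35% = 100% of Oakfield, so Hana controls Oakfield.

Yes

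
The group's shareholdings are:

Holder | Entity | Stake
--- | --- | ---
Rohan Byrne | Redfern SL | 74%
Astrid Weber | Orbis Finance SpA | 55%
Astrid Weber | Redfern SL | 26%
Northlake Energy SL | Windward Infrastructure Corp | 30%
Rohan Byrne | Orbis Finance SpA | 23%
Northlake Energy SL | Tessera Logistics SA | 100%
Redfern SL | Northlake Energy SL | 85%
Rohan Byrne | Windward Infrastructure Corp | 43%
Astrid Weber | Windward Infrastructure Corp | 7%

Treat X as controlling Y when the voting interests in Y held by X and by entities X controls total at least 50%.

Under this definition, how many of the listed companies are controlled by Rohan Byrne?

4

Rohan holds 74% of Redfern, so Rohan controls Redfern.
Redfern holds 85% of Northlake, so Rohan controls Northlake.
Northlake and Rohan together hold 30% + 43% = 73% of Windward, so Rohan controls Windward.
Northlake holds 100% of Tessera, so Rohan controls Tessera.
No other company's threshold is met.
Rohan controls 4 companies.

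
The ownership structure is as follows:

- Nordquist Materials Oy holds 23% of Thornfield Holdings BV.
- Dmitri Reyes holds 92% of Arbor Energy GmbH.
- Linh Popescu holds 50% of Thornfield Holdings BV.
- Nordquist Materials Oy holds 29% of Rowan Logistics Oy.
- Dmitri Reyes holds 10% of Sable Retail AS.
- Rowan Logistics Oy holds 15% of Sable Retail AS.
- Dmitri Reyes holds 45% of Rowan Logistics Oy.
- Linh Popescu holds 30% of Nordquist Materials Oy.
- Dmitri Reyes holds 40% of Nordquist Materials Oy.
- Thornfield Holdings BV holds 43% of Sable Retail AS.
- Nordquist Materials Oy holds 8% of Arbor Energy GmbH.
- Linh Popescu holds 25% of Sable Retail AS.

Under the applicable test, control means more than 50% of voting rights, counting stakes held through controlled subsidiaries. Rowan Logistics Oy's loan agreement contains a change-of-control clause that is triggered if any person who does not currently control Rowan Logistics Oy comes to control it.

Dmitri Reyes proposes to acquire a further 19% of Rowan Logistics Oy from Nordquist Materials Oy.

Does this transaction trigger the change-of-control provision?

Yes

The purchase adds only to Dmitri's holdings (Nordquist's stake shrinks), so Dmitri is the only person who could newly come to control Rowan.
Dmitri holds 92% of Arbor, so Dmitri controls Arbor.
In Rowan, Dmitri's side holds only 45%, not > 50%.
So before the transaction, Dmitri does not control Rowan.
After the purchase, Dmitri's direct stake in Rowan rises to 45% + 19% = 64%, and Nordquist's stake falls to 10%.
Dmitri holds 64% of Rowan, so Dmitri controls Rowan.
Dmitri did not control Rowan before and does after, so the clause is triggered.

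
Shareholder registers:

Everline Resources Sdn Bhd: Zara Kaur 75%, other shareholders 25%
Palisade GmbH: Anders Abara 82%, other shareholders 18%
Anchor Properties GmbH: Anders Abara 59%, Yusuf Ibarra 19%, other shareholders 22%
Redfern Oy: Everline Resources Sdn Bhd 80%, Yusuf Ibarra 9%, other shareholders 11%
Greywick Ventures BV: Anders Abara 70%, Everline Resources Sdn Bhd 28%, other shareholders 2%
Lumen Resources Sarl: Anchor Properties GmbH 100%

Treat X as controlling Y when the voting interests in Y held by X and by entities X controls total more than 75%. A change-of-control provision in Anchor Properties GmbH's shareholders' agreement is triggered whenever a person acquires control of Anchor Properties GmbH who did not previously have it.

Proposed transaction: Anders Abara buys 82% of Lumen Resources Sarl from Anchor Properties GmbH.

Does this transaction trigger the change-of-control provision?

No

The purchase adds only to Anders's holdings (Anchor's stake shrinks), so Anders is the only person who could newly come to control Anchor.
Anders holds 82% of Palisade, so Anders controls Palisade.
In Anchor, Anders's side holds only 59%, not > 75%.
So before the transaction, Anders does not control Anchor.
After the purchase, Anders holds 82% of Lumen directly, and Anchor's stake falls to 18%.
Anders holds 82% of Lumen, so Anders controls Lumen.
After the transaction, Anders's side holds 59% of Anchor, not > 75%, so Anders still does not control Anchor.
No new person acquires control, so the clause is not triggered.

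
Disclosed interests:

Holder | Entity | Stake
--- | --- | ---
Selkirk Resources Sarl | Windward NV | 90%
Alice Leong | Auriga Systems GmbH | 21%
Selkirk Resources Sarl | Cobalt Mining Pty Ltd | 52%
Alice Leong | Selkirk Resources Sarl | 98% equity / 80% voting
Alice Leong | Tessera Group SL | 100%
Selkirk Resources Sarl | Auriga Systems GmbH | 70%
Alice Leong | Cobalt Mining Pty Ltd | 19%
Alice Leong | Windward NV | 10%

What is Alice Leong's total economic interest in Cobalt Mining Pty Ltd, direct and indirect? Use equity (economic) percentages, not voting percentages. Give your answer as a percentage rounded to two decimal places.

Alice reaches Cobalt along 2 paths.
Direct stake: 19% = 19%.
Via Selkirk: 98% × 52% = 50.96%.
Total: 19% + 50.96% = 69.96%.

69.96%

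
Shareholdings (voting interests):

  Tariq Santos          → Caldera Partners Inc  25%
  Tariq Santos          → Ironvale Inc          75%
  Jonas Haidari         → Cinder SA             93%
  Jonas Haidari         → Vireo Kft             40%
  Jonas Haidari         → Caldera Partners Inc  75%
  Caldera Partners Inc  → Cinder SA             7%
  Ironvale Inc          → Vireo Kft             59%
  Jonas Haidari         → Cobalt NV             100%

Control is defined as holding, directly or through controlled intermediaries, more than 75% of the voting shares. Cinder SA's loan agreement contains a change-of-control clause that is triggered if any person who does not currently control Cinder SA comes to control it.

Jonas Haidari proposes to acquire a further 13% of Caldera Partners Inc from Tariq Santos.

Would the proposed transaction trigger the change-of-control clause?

The purchase adds only to Jonas's holdings (Tariq's stake shrinks), so Jonas is the only person who could newly come to control Cinder.
Jonas holds 93% of Cinder, so Jonas controls Cinder.
So Jonas already controls Cinder before the transaction.
After the purchase, Jonas's direct stake in Caldera rises to 75% + 13% = 88%, and Tariq's stake falls to 12%.
Jonas controlled Cinder already, so this is not a new person acquiring control; every other person's position is unchanged or reduced.
No new person acquires control, so the clause is not triggered.

No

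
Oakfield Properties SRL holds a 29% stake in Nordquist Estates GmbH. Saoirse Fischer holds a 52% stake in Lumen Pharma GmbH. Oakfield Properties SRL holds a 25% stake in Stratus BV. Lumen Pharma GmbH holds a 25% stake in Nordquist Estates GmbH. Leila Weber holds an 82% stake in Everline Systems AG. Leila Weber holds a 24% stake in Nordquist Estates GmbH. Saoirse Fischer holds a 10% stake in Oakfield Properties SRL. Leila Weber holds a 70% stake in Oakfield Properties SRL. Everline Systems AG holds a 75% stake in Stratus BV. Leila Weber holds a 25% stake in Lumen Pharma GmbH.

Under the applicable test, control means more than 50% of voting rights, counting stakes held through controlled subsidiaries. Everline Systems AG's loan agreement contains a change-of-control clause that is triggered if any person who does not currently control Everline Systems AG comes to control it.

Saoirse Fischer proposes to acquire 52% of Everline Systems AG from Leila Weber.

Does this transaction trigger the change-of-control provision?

Yes

The purchase adds only to Saoirse's holdings (Leila's stake shrinks), so Saoirse is the only person who could newly come to control Everline.
Saoirse holds 52% of Lumen, so Saoirse controls Lumen.
Neither Saoirse nor any entity Saoirse controls holds any voting interest in Everline.
So before the transaction, Saoirse does not control Everline.
After the purchase, Saoirse holds 52% of Everline directly, and Leila's stake falls to 30%.
Saoirse holds 52% of Everline, so Saoirse controls Everline.
Saoirse did not control Everline before and does after, so the clause is triggered.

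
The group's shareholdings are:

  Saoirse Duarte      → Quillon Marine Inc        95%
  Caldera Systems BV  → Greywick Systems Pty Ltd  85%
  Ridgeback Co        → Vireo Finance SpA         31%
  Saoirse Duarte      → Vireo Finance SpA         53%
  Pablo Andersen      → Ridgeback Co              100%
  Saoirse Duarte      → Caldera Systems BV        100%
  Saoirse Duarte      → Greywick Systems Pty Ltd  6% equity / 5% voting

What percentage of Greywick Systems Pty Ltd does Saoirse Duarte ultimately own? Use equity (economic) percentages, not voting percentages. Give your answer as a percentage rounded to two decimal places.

Saoirse reaches Greywick along 2 paths.
Via Caldera: 100% × 85% = 85%.
Direct stake: 6% = 6%.
Total: 85% + 6% = 91%.
Rounded: 91.00%.

91.00%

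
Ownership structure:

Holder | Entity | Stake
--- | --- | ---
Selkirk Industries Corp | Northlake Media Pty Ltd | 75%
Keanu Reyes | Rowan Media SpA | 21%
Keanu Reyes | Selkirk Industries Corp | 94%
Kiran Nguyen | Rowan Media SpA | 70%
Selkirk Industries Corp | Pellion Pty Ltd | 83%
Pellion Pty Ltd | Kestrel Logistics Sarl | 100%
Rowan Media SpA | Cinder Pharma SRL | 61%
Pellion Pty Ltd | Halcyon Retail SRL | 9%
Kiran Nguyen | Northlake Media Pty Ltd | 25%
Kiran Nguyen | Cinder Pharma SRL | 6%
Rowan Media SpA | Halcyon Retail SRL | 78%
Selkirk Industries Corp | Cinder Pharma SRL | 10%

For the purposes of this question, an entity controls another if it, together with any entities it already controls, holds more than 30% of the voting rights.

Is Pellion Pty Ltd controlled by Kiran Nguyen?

No

Kiran holds 70% of Rowan, so Kiran controls Rowan.
Kiran and Rowan together hold 6% + 61% = 67% of Cinder, so Kiran controls Cinder.
Rowan holds 78% of Halcyon, so Kiran controls Halcyon.
Neither Kiran nor any entity Kiran controls holds any voting interest in Pellion.
So Kiran does not control Pellion.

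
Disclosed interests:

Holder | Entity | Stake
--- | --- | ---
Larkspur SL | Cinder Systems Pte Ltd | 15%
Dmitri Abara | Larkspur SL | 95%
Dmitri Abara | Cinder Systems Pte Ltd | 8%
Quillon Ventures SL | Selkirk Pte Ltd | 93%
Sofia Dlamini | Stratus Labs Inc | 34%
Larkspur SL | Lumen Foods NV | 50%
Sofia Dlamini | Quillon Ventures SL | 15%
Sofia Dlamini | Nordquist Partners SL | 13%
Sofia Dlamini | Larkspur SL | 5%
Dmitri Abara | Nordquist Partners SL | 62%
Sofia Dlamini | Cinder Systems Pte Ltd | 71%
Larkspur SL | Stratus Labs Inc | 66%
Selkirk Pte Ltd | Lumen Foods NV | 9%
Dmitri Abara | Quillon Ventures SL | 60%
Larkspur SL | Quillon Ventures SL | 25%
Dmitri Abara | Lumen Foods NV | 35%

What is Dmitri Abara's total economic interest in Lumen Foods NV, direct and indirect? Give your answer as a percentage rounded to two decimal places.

89.51%

Dmitri reaches Lumen along 4 paths.
Via Larkspur: 95% × 50% = 47.5%.
Direct stake: 35% = 35%.
Via Quillon → Selkirk: 60% × 93% × 9% = 5.022%.
Via Larkspur → Quillon → Selkirk: 95% × 25% × 93% × 9% = 1.987875%.
Total: 47.5% + 35% + 5.022% + 1.987875% = 89.509875%.
Rounded: 89.51%.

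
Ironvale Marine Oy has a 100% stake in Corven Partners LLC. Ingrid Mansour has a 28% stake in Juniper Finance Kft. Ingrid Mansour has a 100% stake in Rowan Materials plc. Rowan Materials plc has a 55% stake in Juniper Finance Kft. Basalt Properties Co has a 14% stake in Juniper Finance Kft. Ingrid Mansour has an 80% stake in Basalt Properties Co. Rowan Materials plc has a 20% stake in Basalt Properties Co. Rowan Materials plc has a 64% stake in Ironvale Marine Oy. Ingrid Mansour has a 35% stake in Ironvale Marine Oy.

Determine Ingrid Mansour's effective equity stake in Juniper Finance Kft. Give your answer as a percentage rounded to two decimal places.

97.00%

Ingrid reaches Juniper along 4 paths.
Direct stake: 28% = 28%.
Via Rowan: 100% × 55% = 55%.
Via Basalt: 80% × 14% = 11.2%.
Via Rowan → Basalt: 100% × 20% × 14% = 2.8%.
Total: 28% + 55% + 11.2% + 2.8% = 97%.
Rounded: 97.00%.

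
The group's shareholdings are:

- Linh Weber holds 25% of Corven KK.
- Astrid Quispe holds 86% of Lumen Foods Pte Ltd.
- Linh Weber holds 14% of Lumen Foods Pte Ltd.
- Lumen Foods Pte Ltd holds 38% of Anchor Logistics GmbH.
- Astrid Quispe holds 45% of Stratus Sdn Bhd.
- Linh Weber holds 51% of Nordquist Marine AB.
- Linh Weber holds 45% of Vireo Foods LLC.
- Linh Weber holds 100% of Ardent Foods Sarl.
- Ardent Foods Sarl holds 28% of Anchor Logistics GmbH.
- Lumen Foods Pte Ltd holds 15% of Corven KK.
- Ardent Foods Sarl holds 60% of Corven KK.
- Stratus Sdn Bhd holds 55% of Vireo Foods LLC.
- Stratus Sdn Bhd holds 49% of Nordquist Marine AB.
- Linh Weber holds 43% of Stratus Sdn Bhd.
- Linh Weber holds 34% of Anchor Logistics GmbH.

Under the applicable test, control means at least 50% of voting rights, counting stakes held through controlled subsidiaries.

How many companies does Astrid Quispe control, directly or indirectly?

Astrid holds 86% of Lumen, so Astrid controls Lumen.
No other company's threshold is met.
Astrid controls 1 company.

1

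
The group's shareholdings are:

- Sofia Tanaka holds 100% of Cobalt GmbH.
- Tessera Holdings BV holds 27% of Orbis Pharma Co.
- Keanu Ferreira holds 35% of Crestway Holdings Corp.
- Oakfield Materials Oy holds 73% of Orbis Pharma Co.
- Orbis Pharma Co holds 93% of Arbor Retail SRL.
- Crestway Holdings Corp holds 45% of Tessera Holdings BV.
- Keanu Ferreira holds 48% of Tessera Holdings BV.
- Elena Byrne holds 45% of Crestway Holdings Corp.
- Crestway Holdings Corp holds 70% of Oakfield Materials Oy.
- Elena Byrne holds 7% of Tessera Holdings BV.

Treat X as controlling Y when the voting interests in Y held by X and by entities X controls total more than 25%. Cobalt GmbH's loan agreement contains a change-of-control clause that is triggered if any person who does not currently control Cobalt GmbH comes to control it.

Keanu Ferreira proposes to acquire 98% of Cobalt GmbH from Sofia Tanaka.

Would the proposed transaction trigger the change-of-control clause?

The purchase adds only to Keanu's holdings (Sofia's stake shrinks), so Keanu is the only person who could newly come to control Cobalt.
Keanu holds 35% of Crestway, so Keanu controls Crestway.
Crestway holds 70% of Oakfield, so Keanu controls Oakfield.
Keanu and Crestway together hold 48% + 45% = 93% of Tessera, so Keanu controls Tessera.
Tessera and Oakfield together hold 27% + 73% = 100% of Orbis, so Keanu controls Orbis.
Orbis holds 93% of Arbor, so Keanu controls Arbor.
Neither Keanu nor any entity Keanu controls holds any voting interest in Cobalt.
So before the transaction, Keanu does not control Cobalt.
After the purchase, Keanu holds 98% of Cobalt directly, and Sofia's stake falls to 2%.
Keanu holds 98% of Cobalt, so Keanu controls Cobalt.
Keanu did not control Cobalt before and does after, so the clause is triggered.

Yes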